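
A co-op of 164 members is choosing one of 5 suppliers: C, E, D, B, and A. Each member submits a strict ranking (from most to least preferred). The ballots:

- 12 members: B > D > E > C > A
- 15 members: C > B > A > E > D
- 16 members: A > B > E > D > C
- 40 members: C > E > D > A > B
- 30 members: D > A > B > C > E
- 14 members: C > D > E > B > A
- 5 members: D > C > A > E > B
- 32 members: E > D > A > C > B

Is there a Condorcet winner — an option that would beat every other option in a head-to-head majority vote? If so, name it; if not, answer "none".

Checking pairwise contests:
D beats C 95–69.
C beats E 104–60.
E beats D 103–61.
C beats B 106–58.
C beats A 86–78.
Every option loses at least one head-to-head, so there is no Condorcet winner.

none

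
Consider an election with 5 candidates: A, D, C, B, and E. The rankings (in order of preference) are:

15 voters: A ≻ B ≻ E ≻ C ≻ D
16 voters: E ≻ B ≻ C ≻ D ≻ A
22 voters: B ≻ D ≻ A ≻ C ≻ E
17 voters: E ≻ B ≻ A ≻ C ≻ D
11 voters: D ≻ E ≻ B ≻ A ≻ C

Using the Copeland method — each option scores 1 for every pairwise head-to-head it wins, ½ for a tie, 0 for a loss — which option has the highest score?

A: beats C; loses to D, B, and E → score 1.
D: beats A; loses to C, B, and E → score 1.
C: beats D; loses to A, B, and E → score 1.
B: beats A, D, and C; loses to E → score 3.
E: beats A, D, C, and B → score 4.
E has the best pairwise record.

E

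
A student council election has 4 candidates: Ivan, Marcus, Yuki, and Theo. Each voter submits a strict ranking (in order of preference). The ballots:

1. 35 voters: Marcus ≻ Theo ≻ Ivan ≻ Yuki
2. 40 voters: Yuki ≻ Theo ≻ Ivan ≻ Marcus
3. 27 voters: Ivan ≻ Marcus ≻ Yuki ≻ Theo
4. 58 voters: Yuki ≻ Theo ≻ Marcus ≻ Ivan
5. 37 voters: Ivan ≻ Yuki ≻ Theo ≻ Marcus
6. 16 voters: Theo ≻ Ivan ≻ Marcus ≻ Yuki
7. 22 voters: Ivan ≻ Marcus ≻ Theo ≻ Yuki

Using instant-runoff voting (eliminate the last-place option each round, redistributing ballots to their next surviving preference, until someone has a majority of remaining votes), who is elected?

Ivan

Round 1: Ivan 86, Marcus 35, Yuki 98, Theo 16. Eliminate Theo.
Round 2: Ivan 102, Marcus 35, Yuki 98. Eliminate Marcus.
Round 3: Ivan 137, Yuki 98. Ivan has a majority.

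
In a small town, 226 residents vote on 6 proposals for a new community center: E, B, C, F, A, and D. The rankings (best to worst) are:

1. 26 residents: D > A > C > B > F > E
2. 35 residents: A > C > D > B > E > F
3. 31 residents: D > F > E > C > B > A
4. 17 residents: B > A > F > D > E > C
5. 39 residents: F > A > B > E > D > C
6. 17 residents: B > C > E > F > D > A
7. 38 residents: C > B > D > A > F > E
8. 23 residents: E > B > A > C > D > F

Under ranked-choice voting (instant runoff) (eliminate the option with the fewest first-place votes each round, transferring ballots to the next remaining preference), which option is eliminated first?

E

Round 1: E 23, B 34, C 38, F 39, A 35, D 57. Eliminate E.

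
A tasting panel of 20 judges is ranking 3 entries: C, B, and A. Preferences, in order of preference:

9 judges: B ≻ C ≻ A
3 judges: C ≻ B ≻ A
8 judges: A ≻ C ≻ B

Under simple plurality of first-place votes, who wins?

First-place votes: C 3, B 9, A 8.
B has the most first-place votes.

B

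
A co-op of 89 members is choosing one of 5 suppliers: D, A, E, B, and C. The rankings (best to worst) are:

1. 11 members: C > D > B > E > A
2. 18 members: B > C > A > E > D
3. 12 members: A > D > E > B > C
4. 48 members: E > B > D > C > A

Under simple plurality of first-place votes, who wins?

E

First-place votes: D 0, A 12, E 48, B 18, C 11.
E has the most first-place votes.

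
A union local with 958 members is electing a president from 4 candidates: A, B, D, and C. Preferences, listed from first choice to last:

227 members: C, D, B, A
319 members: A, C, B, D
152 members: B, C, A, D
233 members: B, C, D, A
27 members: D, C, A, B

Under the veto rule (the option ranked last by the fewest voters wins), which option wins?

C

Last-place votes: A 460, B 27, D 471, C 0.
C is ranked last by the fewest voters, so C wins.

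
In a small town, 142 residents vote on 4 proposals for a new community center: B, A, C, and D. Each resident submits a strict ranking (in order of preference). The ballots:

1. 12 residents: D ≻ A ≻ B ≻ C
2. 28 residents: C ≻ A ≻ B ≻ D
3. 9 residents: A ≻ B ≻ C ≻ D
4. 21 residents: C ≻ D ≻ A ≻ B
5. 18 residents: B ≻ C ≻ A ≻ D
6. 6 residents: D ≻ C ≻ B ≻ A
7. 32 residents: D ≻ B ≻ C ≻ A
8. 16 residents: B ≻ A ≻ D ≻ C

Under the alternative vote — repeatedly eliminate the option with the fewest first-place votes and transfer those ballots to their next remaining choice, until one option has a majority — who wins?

Round 1: B 34, A 9, C 49, D 50. Eliminate A.
Round 2: B 43, C 49, D 50. Eliminate B.
Round 3: C 76, D 66. C has a majority.

C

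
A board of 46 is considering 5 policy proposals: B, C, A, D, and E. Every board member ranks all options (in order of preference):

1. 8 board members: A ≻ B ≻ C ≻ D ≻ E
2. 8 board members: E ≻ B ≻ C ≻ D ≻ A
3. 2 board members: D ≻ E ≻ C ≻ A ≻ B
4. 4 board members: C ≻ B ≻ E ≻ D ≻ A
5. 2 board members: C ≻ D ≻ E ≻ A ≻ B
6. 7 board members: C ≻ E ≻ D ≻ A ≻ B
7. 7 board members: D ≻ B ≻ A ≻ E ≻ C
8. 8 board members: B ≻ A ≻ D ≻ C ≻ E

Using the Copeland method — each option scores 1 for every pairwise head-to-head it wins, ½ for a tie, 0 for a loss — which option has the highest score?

B

B: beats C, A, D, and E → score 4.
C: beats D and E; ties A; loses to B → score 2.5.
A: ties C and E; loses to B and D → score 1.
D: beats A and E; loses to B and C → score 2.
E: ties A; loses to B, C, and D → score 0.5.
B has the best pairwise record.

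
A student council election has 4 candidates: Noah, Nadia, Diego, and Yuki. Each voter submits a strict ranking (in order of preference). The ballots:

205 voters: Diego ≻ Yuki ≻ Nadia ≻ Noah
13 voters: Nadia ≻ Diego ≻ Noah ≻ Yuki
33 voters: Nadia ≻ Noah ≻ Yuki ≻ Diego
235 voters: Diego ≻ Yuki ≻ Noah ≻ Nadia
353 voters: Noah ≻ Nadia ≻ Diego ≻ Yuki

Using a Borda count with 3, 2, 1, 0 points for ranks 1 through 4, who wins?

Noah: 205·0 + 13·1 + 33·2 + 235·1 + 353·3 = 1373
Nadia: 205·1 + 13·3 + 33·3 + 235·0 + 353·2 = 1049
Diego: 205·3 + 13·2 + 33·0 + 235·3 + 353·1 = 1699
Yuki: 205·2 + 13·0 + 33·1 + 235·2 + 353·0 = 913
Diego has the highest Borda score (1699).

Diego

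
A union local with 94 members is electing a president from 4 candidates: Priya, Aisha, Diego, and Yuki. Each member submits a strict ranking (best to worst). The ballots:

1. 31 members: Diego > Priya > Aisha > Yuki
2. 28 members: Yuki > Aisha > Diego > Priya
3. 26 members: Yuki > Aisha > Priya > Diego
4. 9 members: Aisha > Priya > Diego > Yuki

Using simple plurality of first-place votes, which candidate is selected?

Yuki

First-place votes: Priya 0, Aisha 9, Diego 31, Yuki 54.
Yuki has the most first-place votes.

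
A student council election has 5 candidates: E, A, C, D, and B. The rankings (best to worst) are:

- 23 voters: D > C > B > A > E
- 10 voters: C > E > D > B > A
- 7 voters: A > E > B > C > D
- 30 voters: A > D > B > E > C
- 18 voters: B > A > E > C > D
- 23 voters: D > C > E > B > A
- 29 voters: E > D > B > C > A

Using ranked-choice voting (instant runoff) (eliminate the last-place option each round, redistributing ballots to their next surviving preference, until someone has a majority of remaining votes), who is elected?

Round 1: E 29, A 37, C 10, D 46, B 18. Eliminate C.
Round 2: E 39, A 37, D 46, B 18. Eliminate B.
Round 3: E 39, A 55, D 46. Eliminate E.
Round 4: A 55, D 85. D has a majority.

D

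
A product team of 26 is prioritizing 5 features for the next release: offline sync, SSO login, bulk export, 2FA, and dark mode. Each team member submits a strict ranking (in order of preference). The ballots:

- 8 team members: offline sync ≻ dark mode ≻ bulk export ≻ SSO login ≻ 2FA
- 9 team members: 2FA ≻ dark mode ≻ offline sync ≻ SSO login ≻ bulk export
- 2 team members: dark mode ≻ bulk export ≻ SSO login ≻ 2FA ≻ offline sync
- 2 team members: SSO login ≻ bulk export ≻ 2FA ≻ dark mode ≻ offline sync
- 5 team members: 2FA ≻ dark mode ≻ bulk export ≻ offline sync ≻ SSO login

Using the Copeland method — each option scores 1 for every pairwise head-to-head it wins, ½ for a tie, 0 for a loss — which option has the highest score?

2FA

offline sync: beats SSO login and bulk export; loses to 2FA and dark mode → score 2.
SSO login: loses to offline sync, bulk export, 2FA, and dark mode → score 0.
bulk export: beats SSO login; loses to offline sync, 2FA, and dark mode → score 1.
2FA: beats offline sync, SSO login, bulk export, and dark mode → score 4.
dark mode: beats offline sync, SSO login, and bulk export; loses to 2FA → score 3.
2FA has the best pairwise record.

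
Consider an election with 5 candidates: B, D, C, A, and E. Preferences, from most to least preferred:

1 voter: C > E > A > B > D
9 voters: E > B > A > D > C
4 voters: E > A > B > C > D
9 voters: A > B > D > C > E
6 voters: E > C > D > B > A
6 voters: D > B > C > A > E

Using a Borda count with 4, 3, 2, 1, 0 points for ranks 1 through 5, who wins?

B

B: 1·1 + 9·3 + 4·2 + 9·3 + 6·1 + 6·3 = 87
D: 1·0 + 9·1 + 4·0 + 9·2 + 6·2 + 6·4 = 63
C: 1·4 + 9·0 + 4·1 + 9·1 + 6·3 + 6·2 = 47
A: 1·2 + 9·2 + 4·3 + 9·4 + 6·0 + 6·1 = 74
E: 1·3 + 9·4 + 4·4 + 9·0 + 6·4 + 6·0 = 79
B has the highest Borda score (87).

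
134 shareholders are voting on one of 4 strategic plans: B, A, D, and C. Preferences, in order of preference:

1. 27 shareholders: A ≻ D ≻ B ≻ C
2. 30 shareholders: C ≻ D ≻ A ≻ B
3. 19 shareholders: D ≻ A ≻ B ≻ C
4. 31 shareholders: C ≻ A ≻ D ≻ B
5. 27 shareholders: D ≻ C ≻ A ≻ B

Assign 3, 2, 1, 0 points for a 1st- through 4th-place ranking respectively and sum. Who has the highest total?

D

B: 27·1 + 30·0 + 19·1 + 31·0 + 27·0 = 46
A: 27·3 + 30·1 + 19·2 + 31·2 + 27·1 = 238
D: 27·2 + 30·2 + 19·3 + 31·1 + 27·3 = 283
C: 27·0 + 30·3 + 19·0 + 31·3 + 27·2 = 237
D has the highest Borda score (283).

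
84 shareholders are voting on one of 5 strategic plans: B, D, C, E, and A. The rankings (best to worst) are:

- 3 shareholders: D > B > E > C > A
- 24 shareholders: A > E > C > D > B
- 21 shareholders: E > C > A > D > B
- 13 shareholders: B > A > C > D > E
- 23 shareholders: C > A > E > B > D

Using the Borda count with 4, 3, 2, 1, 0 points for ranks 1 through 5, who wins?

A

B: 3·3 + 24·0 + 21·0 + 13·4 + 23·1 = 84
D: 3·4 + 24·1 + 21·1 + 13·1 + 23·0 = 70
C: 3·1 + 24·2 + 21·3 + 13·2 + 23·4 = 232
E: 3·2 + 24·3 + 21·4 + 13·0 + 23·2 = 208
A: 3·0 + 24·4 + 21·2 + 13·3 + 23·3 = 246
A has the highest Borda score (246).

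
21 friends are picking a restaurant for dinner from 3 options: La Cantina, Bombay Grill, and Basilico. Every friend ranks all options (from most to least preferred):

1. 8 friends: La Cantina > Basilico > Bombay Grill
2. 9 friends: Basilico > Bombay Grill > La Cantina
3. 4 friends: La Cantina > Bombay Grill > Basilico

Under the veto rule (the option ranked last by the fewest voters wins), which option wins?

Last-place votes: La Cantina 9, Bombay Grill 8, Basilico 4.
Basilico is ranked last by the fewest voters, so Basilico wins.

Basilico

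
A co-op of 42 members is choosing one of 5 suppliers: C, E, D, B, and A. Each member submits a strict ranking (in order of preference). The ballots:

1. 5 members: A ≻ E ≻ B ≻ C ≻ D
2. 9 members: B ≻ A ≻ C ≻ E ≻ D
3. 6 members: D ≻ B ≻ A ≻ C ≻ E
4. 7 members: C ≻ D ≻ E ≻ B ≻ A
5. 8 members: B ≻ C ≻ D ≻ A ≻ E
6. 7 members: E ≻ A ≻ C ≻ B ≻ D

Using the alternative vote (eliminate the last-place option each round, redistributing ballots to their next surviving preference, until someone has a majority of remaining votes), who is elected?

Round 1: C 7, E 7, D 6, B 17, A 5. Eliminate A.
Round 2: C 7, E 12, D 6, B 17. Eliminate D.
Round 3: C 7, E 12, B 23. B has a majority.

B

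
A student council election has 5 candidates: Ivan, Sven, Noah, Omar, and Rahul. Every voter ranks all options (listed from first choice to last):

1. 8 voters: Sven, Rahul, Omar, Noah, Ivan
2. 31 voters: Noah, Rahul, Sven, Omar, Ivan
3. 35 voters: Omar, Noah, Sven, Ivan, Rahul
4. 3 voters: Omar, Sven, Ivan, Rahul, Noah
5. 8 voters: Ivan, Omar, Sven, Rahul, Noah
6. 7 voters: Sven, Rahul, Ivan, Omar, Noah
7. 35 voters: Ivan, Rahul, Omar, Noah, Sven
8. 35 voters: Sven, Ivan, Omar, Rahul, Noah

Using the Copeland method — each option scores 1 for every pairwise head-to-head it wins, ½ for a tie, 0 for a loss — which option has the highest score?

Ivan: beats Noah, Omar, and Rahul; loses to Sven → score 3.
Sven: beats Ivan and Rahul; ties Omar; loses to Noah → score 2.5.
Noah: beats Sven; loses to Ivan, Omar, and Rahul → score 1.
Omar: beats Noah; ties Sven and Rahul; loses to Ivan → score 2.
Rahul: beats Noah; ties Omar; loses to Ivan and Sven → score 1.5.
Ivan has the best pairwise record.

Ivan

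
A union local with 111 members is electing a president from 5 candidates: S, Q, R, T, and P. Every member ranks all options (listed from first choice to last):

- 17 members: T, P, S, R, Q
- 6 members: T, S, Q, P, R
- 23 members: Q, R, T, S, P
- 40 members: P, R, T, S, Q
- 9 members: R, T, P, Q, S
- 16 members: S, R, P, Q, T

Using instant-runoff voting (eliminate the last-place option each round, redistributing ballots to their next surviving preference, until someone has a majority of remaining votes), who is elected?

Round 1: S 16, Q 23, R 9, T 23, P 40. Eliminate R.
Round 2: S 16, Q 23, T 32, P 40. Eliminate S.
Round 3: Q 23, T 32, P 56. P has a majority.

P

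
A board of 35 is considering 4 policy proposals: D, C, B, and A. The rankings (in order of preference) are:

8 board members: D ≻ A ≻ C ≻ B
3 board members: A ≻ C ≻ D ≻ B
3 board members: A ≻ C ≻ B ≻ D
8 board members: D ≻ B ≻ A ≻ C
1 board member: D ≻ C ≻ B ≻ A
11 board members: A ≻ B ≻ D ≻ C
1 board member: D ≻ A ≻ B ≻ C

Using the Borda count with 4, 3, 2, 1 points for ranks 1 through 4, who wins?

A

D: 8·4 + 3·2 + 3·1 + 8·4 + 1·4 + 11·2 + 1·4 = 103
C: 8·2 + 3·3 + 3·3 + 8·1 + 1·3 + 11·1 + 1·1 = 57
B: 8·1 + 3·1 + 3·2 + 8·3 + 1·2 + 11·3 + 1·2 = 78
A: 8·3 + 3·4 + 3·4 + 8·2 + 1·1 + 11·4 + 1·3 = 112
A has the highest Borda score (112).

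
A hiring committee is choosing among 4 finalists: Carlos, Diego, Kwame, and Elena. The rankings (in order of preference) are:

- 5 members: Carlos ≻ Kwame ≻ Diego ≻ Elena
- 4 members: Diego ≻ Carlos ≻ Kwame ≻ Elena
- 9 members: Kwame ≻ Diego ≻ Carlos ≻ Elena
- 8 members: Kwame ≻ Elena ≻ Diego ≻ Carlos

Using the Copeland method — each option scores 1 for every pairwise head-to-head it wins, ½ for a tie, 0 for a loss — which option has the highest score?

Carlos: beats Elena; loses to Diego and Kwame → score 1.
Diego: beats Carlos and Elena; loses to Kwame → score 2.
Kwame: beats Carlos, Diego, and Elena → score 3.
Elena: loses to Carlos, Diego, and Kwame → score 0.
Kwame has the best pairwise record.

Kwame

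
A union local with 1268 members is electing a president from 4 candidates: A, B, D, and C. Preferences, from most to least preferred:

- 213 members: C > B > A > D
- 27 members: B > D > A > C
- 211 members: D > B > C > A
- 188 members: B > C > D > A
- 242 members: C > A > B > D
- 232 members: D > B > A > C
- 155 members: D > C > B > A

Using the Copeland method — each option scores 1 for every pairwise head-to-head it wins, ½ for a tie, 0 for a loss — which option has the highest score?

B

A: loses to B, D, and C → score 0.
B: beats A, D, and C → score 3.
D: beats A; loses to B and C → score 1.
C: beats A and D; loses to B → score 2.
B has the best pairwise record.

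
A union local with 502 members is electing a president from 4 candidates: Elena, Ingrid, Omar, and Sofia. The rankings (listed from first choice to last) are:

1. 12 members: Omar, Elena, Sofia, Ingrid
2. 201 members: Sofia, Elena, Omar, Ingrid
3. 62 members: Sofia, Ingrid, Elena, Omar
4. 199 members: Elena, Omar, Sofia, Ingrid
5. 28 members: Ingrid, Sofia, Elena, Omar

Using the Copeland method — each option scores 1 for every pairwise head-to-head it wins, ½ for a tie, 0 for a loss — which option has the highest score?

Sofia

Elena: beats Ingrid and Omar; loses to Sofia → score 2.
Ingrid: loses to Elena, Omar, and Sofia → score 0.
Omar: beats Ingrid; loses to Elena and Sofia → score 1.
Sofia: beats Elena, Ingrid, and Omar → score 3.
Sofia has the best pairwise record.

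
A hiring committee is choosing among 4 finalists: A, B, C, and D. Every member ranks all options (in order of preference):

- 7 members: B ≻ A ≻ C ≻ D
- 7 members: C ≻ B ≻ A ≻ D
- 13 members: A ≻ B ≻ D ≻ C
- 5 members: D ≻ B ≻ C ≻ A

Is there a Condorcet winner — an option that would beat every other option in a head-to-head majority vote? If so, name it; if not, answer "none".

B vs A: 19–13 for B.
B vs C: 25–7 for B.
B vs D: 27–5 for B.
B beats every other option head-to-head.

B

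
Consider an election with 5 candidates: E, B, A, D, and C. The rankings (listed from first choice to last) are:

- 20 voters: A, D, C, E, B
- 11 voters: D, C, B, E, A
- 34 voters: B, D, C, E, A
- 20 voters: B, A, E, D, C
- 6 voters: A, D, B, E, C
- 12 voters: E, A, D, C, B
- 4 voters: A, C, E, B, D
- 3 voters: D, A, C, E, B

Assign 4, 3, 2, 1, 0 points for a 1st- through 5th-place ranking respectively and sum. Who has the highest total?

D

E: 20·1 + 11·1 + 34·1 + 20·2 + 6·1 + 12·4 + 4·2 + 3·1 = 170
B: 20·0 + 11·2 + 34·4 + 20·4 + 6·2 + 12·0 + 4·1 + 3·0 = 254
A: 20·4 + 11·0 + 34·0 + 20·3 + 6·4 + 12·3 + 4·4 + 3·3 = 225
D: 20·3 + 11·4 + 34·3 + 20·1 + 6·3 + 12·2 + 4·0 + 3·4 = 280
C: 20·2 + 11·3 + 34·2 + 20·0 + 6·0 + 12·1 + 4·3 + 3·2 = 171
D has the highest Borda score (280).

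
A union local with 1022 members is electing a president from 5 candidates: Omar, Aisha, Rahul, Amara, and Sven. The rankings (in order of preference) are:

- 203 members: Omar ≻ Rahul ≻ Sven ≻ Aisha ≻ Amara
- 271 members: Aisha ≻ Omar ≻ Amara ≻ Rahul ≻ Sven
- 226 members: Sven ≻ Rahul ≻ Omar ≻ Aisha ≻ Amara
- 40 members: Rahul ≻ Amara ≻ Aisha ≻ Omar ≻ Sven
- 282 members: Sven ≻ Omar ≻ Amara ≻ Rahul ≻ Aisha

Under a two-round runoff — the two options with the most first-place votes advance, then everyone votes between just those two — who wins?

Round 1 first-place votes: Omar 203, Aisha 271, Rahul 40, Amara 0, Sven 508.
Sven and Aisha advance.
Runoff: Sven is preferred to Aisha by 711 voters; Aisha by 311.
Sven wins the runoff.

Sven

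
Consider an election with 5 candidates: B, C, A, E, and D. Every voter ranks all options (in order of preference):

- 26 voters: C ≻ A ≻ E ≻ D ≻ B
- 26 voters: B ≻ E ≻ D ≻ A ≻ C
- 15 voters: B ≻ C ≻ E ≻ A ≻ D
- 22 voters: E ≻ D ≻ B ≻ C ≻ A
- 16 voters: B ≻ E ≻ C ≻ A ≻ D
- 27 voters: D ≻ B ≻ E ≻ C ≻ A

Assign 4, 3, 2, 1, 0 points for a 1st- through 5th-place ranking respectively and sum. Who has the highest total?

B

B: 26·0 + 26·4 + 15·4 + 22·2 + 16·4 + 27·3 = 353
C: 26·4 + 26·0 + 15·3 + 22·1 + 16·2 + 27·1 = 230
A: 26·3 + 26·1 + 15·1 + 22·0 + 16·1 + 27·0 = 135
E: 26·2 + 26·3 + 15·2 + 22·4 + 16·3 + 27·2 = 350
D: 26·1 + 26·2 + 15·0 + 22·3 + 16·0 + 27·4 = 252
B has the highest Borda score (353).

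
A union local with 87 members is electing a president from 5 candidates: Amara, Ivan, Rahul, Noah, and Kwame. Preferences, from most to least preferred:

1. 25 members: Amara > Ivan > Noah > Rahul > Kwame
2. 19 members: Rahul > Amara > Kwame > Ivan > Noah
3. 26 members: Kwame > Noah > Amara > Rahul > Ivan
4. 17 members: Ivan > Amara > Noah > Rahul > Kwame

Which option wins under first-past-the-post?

Kwame

First-place votes: Amara 25, Ivan 17, Rahul 19, Noah 0, Kwame 26.
Kwame has the most first-place votes.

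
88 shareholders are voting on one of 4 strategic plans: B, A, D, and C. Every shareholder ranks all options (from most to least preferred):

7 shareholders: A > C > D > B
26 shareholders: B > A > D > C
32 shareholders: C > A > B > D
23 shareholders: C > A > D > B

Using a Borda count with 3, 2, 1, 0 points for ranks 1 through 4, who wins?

B: 7·0 + 26·3 + 32·1 + 23·0 = 110
A: 7·3 + 26·2 + 32·2 + 23·2 = 183
D: 7·1 + 26·1 + 32·0 + 23·1 = 56
C: 7·2 + 26·0 + 32·3 + 23·3 = 179
A has the highest Borda score (183).

A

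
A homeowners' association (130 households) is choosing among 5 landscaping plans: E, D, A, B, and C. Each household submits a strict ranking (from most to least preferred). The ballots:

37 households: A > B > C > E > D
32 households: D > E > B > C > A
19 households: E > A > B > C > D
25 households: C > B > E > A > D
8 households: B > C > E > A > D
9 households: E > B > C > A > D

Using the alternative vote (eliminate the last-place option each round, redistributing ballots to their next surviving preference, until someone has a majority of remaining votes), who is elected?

Round 1: E 28, D 32, A 37, B 8, C 25. Eliminate B.
Round 2: E 28, D 32, A 37, C 33. Eliminate E.
Round 3: D 32, A 56, C 42. Eliminate D.
Round 4: A 56, C 74. C has a majority.

C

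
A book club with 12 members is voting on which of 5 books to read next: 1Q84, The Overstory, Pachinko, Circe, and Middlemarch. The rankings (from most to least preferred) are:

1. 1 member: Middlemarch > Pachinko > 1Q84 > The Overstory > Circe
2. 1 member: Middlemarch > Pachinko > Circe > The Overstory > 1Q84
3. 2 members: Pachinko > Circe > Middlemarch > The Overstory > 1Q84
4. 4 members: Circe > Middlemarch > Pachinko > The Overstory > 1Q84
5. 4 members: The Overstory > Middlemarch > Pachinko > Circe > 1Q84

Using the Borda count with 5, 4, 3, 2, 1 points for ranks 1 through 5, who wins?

1Q84: 1·3 + 1·1 + 2·1 + 4·1 + 4·1 = 14
The Overstory: 1·2 + 1·2 + 2·2 + 4·2 + 4·5 = 36
Pachinko: 1·4 + 1·4 + 2·5 + 4·3 + 4·3 = 42
Circe: 1·1 + 1·3 + 2·4 + 4·5 + 4·2 = 40
Middlemarch: 1·5 + 1·5 + 2·3 + 4·4 + 4·4 = 48
Middlemarch has the highest Borda score (48).

Middlemarch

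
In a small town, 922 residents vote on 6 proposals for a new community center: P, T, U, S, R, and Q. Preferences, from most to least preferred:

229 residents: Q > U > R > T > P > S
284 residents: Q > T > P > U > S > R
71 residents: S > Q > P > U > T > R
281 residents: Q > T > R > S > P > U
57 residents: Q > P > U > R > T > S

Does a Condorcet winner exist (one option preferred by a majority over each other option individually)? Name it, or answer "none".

Q vs P: 922–0 for Q.
Q vs T: 922–0 for Q.
Q vs U: 922–0 for Q.
Q vs S: 851–71 for Q.
Q vs R: 922–0 for Q.
Q beats every other option head-to-head.

Q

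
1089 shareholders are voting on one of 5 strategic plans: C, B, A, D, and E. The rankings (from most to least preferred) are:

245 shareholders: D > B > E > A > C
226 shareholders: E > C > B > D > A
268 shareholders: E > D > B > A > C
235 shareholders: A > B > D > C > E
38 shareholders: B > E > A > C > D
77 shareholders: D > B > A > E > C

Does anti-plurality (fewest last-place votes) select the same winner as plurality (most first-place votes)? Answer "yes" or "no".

no

Anti-plurality — last-place votes: C 590, B 0, A 226, D 38, E 235. Winner: B.
Plurality — first-place votes: C 0, B 38, A 235, D 322, E 494. Winner: E.
The two methods disagree.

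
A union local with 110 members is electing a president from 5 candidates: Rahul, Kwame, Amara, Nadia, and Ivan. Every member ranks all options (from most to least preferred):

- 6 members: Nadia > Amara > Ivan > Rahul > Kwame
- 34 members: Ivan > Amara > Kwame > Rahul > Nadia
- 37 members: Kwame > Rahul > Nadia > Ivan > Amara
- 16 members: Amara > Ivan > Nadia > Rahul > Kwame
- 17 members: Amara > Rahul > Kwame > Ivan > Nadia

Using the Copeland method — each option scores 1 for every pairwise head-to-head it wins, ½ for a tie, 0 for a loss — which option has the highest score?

Rahul: beats Nadia; loses to Kwame, Amara, and Ivan → score 1.
Kwame: beats Rahul and Nadia; loses to Amara and Ivan → score 2.
Amara: beats Rahul, Kwame, and Nadia; loses to Ivan → score 3.
Nadia: loses to Rahul, Kwame, Amara, and Ivan → score 0.
Ivan: beats Rahul, Kwame, Amara, and Nadia → score 4.
Ivan has the best pairwise record.

Ivan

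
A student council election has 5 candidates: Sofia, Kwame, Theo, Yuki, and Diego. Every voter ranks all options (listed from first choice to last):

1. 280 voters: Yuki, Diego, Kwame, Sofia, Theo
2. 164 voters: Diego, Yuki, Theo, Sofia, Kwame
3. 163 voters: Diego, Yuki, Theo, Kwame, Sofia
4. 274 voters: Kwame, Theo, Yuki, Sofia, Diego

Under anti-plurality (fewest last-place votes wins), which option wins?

Last-place votes: Sofia 163, Kwame 164, Theo 280, Yuki 0, Diego 274.
Yuki is ranked last by the fewest voters, so Yuki wins.

Yuki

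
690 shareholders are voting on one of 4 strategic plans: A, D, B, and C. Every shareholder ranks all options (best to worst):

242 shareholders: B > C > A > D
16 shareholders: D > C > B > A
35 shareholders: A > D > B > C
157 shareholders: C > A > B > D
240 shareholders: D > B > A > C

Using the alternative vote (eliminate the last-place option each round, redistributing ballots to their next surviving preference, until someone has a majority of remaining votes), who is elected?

Round 1: A 35, D 256, B 242, C 157. Eliminate A.
Round 2: D 291, B 242, C 157. Eliminate C.
Round 3: D 291, B 399. B has a majority.

B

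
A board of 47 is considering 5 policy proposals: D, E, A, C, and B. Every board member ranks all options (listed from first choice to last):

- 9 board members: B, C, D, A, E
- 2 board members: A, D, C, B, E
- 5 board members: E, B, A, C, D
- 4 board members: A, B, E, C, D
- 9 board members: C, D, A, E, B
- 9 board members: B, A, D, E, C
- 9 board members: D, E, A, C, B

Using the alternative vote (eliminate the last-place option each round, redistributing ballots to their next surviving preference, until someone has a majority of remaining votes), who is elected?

B

Round 1: D 9, E 5, A 6, C 9, B 18. Eliminate E.
Round 2: D 9, A 6, C 9, B 23. Eliminate A.
Round 3: D 11, C 9, B 27. B has a majority.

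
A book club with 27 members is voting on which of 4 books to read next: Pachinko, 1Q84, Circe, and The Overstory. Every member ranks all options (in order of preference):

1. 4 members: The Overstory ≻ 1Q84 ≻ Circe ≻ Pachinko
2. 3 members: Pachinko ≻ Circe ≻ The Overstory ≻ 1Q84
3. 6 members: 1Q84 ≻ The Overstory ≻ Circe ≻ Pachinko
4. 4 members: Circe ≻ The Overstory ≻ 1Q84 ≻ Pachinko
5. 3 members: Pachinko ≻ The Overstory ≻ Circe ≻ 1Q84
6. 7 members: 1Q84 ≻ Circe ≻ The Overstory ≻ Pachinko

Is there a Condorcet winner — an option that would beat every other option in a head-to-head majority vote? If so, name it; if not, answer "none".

Checking pairwise contests:
1Q84 beats Pachinko 21–6.
The Overstory beats 1Q84 14–13.
1Q84 beats Circe 17–10.
Circe beats The Overstory 14–13.
Every option loses at least one head-to-head, so there is no Condorcet winner.

none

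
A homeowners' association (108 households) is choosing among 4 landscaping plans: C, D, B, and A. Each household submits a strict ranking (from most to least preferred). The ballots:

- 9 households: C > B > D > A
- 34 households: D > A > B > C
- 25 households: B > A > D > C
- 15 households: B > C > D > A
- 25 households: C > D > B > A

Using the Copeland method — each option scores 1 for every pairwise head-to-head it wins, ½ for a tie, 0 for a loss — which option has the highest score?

D

C: loses to D, B, and A → score 0.
D: beats C, B, and A → score 3.
B: beats C and A; loses to D → score 2.
A: beats C; loses to D and B → score 1.
D has the best pairwise record.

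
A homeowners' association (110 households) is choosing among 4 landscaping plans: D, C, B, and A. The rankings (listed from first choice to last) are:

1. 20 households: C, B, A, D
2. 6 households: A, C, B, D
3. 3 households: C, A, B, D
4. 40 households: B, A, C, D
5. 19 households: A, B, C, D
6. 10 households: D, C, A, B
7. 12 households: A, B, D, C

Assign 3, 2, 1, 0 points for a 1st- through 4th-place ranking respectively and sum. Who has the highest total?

D: 20·0 + 6·0 + 3·0 + 40·0 + 19·0 + 10·3 + 12·1 = 42
C: 20·3 + 6·2 + 3·3 + 40·1 + 19·1 + 10·2 + 12·0 = 160
B: 20·2 + 6·1 + 3·1 + 40·3 + 19·2 + 10·0 + 12·2 = 231
A: 20·1 + 6·3 + 3·2 + 40·2 + 19·3 + 10·1 + 12·3 = 227
B has the highest Borda score (231).

B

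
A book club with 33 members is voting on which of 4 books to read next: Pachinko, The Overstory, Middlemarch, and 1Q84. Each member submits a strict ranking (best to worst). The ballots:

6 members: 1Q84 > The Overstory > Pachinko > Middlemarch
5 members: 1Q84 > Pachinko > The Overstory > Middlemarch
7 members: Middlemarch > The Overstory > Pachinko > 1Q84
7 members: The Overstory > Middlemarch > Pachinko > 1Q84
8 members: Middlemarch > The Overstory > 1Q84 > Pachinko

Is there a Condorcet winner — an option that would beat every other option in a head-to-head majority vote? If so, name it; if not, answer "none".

The Overstory

The Overstory vs Pachinko: 28–5 for The Overstory.
The Overstory vs Middlemarch: 18–15 for The Overstory.
The Overstory vs 1Q84: 22–11 for The Overstory.
The Overstory beats every other option head-to-head.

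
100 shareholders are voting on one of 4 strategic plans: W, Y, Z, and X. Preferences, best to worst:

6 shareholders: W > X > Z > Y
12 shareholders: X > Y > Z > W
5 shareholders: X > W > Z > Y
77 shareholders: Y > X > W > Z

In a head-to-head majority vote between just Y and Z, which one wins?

Voters preferring Y to Z: 89; preferring Z to Y: 11.
Y wins the head-to-head.

Y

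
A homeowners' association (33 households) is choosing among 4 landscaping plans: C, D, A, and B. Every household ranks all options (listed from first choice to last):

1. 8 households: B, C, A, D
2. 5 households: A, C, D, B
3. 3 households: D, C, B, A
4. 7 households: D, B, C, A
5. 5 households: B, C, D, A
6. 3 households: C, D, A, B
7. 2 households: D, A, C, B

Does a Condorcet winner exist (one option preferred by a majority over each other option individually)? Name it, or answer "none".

none

Checking pairwise contests:
B beats C 20–13.
C beats D 21–12.
C beats A 26–7.
D beats B 20–13.
Every option loses at least one head-to-head, so there is no Condorcet winner.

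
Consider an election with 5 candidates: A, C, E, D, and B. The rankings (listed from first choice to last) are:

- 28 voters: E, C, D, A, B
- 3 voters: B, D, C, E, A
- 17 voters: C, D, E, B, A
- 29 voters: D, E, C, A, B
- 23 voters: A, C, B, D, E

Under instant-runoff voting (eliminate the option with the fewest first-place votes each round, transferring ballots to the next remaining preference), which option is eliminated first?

B

Round 1: A 23, C 17, E 28, D 29, B 3. Eliminate B.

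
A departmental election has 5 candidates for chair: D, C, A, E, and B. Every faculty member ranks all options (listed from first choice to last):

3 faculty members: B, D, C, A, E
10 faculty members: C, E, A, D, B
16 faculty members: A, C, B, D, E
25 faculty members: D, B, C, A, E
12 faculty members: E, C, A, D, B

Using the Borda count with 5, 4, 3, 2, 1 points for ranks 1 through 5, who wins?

C

D: 3·4 + 10·2 + 16·2 + 25·5 + 12·2 = 213
C: 3·3 + 10·5 + 16·4 + 25·3 + 12·4 = 246
A: 3·2 + 10·3 + 16·5 + 25·2 + 12·3 = 202
E: 3·1 + 10·4 + 16·1 + 25·1 + 12·5 = 144
B: 3·5 + 10·1 + 16·3 + 25·4 + 12·1 = 185
C has the highest Borda score (246).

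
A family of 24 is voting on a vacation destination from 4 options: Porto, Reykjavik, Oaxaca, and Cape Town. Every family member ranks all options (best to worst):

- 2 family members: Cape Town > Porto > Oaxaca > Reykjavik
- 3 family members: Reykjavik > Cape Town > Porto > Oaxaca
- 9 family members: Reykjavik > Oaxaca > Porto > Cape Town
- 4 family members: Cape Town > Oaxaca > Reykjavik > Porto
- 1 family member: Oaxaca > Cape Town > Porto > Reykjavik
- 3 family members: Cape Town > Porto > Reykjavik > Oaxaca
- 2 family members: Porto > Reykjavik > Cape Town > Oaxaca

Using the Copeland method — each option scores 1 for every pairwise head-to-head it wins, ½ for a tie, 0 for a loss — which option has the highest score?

Reykjavik

Porto: loses to Reykjavik, Oaxaca, and Cape Town → score 0.
Reykjavik: beats Porto, Oaxaca, and Cape Town → score 3.
Oaxaca: beats Porto; loses to Reykjavik and Cape Town → score 1.
Cape Town: beats Porto and Oaxaca; loses to Reykjavik → score 2.
Reykjavik has the best pairwise record.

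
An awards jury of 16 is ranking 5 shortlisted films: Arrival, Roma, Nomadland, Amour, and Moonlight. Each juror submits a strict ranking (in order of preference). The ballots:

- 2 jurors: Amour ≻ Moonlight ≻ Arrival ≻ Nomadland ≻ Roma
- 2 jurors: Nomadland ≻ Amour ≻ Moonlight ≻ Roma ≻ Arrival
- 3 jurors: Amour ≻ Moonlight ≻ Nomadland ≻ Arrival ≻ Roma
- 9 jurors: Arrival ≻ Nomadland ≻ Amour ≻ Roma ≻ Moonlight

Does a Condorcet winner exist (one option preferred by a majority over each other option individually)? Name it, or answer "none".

Arrival vs Roma: 14–2 for Arrival.
Arrival vs Nomadland: 11–5 for Arrival.
Arrival vs Amour: 9–7 for Arrival.
Arrival vs Moonlight: 9–7 for Arrival.
Arrival beats every other option head-to-head.

Arrival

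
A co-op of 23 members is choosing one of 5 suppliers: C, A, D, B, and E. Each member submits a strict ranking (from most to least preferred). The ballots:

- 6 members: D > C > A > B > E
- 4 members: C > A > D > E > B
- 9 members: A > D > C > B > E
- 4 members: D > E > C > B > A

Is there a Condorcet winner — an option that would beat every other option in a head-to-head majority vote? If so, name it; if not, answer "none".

Checking pairwise contests:
D beats C 19–4.
C beats A 14–9.
A beats D 13–10.
C beats B 23–0.
C beats E 19–4.
Every option loses at least one head-to-head, so there is no Condorcet winner.

none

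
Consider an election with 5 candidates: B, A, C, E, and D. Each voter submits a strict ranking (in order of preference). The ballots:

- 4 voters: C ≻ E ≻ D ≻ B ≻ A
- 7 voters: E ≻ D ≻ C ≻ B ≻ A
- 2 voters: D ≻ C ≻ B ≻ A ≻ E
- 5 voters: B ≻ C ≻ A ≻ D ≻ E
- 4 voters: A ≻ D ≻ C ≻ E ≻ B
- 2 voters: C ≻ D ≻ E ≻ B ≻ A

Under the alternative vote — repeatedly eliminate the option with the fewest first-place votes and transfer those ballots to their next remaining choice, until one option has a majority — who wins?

C

Round 1: B 5, A 4, C 6, E 7, D 2. Eliminate D.
Round 2: B 5, A 4, C 8, E 7. Eliminate A.
Round 3: B 5, C 12, E 7. Eliminate B.
Round 4: C 17, E 7. C has a majority.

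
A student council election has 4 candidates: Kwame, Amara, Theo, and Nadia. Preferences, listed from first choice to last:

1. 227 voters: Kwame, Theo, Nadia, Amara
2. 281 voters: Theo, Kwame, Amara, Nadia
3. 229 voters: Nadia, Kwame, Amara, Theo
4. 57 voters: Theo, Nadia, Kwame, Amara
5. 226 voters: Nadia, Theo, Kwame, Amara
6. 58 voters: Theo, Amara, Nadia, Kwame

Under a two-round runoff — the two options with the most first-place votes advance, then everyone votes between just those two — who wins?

Round 1 first-place votes: Kwame 227, Amara 0, Theo 396, Nadia 455.
Nadia and Theo advance.
Runoff: Nadia is preferred to Theo by 455 voters; Theo by 623.
Theo wins the runoff.

Theo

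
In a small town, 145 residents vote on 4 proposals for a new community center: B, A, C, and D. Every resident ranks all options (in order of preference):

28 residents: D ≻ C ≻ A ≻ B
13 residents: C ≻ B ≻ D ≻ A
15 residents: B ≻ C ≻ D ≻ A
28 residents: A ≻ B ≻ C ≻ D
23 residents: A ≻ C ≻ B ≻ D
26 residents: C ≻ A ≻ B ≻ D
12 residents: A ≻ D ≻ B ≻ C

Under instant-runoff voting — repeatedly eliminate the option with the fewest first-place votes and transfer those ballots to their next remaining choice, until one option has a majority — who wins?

C

Round 1: B 15, A 63, C 39, D 28. Eliminate B.
Round 2: A 63, C 54, D 28. Eliminate D.
Round 3: A 63, C 82. C has a majority.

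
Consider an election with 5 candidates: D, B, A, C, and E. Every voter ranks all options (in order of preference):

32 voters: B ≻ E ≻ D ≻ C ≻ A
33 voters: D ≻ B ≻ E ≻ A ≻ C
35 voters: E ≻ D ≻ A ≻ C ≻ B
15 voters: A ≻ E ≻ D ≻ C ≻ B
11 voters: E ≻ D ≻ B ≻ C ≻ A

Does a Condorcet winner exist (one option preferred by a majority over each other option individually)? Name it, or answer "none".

none

Checking pairwise contests:
E beats D 93–33.
D beats B 94–32.
D beats A 111–15.
D beats C 126–0.
B beats E 65–61.
Every option loses at least one head-to-head, so there is no Condorcet winner.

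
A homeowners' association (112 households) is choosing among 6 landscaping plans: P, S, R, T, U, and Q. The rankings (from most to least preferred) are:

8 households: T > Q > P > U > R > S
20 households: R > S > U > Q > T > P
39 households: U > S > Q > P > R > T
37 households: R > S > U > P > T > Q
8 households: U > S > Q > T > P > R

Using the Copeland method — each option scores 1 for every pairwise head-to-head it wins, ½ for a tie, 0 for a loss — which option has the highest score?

P: beats T; loses to S, R, U, and Q → score 1.
S: beats P, T, U, and Q; loses to R → score 4.
R: beats P, S, T, U, and Q → score 5.
T: loses to P, S, R, U, and Q → score 0.
U: beats P, T, and Q; loses to S and R → score 3.
Q: beats P and T; loses to S, R, and U → score 2.
R has the best pairwise record.

R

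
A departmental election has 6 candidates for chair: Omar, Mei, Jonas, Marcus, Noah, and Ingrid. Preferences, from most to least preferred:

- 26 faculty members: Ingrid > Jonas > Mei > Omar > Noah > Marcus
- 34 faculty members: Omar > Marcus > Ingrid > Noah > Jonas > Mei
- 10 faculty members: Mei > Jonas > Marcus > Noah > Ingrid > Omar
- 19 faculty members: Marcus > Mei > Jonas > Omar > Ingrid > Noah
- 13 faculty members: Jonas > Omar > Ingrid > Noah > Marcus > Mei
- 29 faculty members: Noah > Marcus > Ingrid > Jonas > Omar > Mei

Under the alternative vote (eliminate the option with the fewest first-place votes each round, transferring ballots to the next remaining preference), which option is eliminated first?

Round 1: Omar 34, Mei 10, Jonas 13, Marcus 19, Noah 29, Ingrid 26. Eliminate Mei.

Mei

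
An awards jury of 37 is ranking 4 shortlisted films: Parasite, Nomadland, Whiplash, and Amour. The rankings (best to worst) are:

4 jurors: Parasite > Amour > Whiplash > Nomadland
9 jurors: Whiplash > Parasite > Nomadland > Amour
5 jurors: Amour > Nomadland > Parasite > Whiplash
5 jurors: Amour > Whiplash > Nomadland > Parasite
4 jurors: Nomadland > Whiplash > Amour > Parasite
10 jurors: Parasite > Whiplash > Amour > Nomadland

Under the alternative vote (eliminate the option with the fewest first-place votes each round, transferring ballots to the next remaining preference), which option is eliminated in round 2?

Amour

Round 1: Parasite 14, Nomadland 4, Whiplash 9, Amour 10. Eliminate Nomadland.
Round 2: Parasite 14, Whiplash 13, Amour 10. Eliminate Amour.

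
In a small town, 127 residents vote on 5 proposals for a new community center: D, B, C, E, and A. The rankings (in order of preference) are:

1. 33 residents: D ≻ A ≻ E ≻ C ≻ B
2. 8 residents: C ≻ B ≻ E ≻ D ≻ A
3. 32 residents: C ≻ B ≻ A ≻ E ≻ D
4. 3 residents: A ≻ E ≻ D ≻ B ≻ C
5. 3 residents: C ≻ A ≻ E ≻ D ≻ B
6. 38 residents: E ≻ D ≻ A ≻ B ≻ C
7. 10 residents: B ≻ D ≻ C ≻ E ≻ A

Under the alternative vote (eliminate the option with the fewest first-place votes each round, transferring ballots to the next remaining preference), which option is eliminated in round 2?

B

Round 1: D 33, B 10, C 43, E 38, A 3. Eliminate A.
Round 2: D 33, B 10, C 43, E 41. Eliminate B.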